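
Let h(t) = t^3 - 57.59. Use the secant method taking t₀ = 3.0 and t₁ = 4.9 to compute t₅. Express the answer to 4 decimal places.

3.8617

h(3.0) = -30.590000, h(4.9) = 60.059000
t₂ = 4.900000 − 60.059000·(4.900000 − 3.000000) / (60.059000 − (-30.590000)) = 4.900000 − (114.112100)/(90.649000) = 3.641165
h(3.641165) = -9.315119
t₃ = 3.641165 − (-9.315119)·(3.641165 − 4.900000) / (-9.315119 − 60.059000) = 3.641165 − (11.726194)/(-69.374119) = 3.810194
h(3.810194) = -2.275221
t₄ = 3.810194 − (-2.275221)·(3.810194 − 3.641165) / (-2.275221 − (-9.315119)) = 3.810194 − (-0.384577)/(7.039898) = 3.864822
h(3.864822) = 0.138261
t₅ = 3.864822 − 0.138261·(3.864822 − 3.810194) / (0.138261 − (-2.275221)) = 3.864822 − (0.007553)/(2.413482) = 3.861692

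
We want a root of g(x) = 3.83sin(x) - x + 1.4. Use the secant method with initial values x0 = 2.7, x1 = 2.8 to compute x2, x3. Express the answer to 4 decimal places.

g(2.7) = 0.336865, g(2.8) = -0.116995
x2 = 2.800000 − (-0.116995)·(2.800000 − 2.700000) / (-0.116995 − 0.336865) = 2.800000 − (-0.011700)/(-0.453860) = 2.774222
g(2.774222) = 0.001371
x3 = 2.774222 − 0.001371·(2.774222 − 2.800000) / (0.001371 − (-0.116995)) = 2.774222 − (-0.000035)/(0.118366) = 2.774521

2.7742, 2.7745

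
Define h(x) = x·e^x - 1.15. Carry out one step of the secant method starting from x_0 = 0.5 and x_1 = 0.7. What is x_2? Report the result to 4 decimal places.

h(0.5) = -0.325639, h(0.7) = 0.259627
x_2 = 0.700000 − 0.259627·(0.700000 − 0.500000) / (0.259627 − (-0.325639)) = 0.700000 − (0.051925)/(0.585266) = 0.611279

0.6113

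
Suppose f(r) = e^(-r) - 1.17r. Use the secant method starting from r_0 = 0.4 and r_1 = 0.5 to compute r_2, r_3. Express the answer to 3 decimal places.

f(0.4) = 0.20232, f(0.5) = 0.02153
r_2 = 0.50000 − 0.02153·(0.50000 − 0.40000) / (0.02153 − 0.20232) = 0.50000 − (0.00215)/(-0.18079) = 0.51191
f(0.51191) = 0.00042
r_3 = 0.51191 − 0.00042·(0.51191 − 0.50000) / (0.00042 − 0.02153) = 0.51191 − (0.00000)/(-0.02111) = 0.51214

0.512, 0.512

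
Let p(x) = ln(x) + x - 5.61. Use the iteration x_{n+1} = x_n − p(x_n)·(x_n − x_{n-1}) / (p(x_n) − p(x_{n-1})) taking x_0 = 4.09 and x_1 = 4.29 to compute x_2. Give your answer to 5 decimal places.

p(4.09) = -0.1114550, p(4.29) = 0.1362867
x_2 = 4.2900000 − 0.1362867·(4.2900000 − 4.0900000) / (0.1362867 − (-0.1114550)) = 4.2900000 − (0.0272573)/(0.2477418) = 4.1799768

4.17998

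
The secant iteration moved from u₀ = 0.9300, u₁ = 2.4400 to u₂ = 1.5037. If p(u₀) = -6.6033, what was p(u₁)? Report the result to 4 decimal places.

The secant line through (0.9300, -6.6033) and (2.4400, p(u₁)) crosses zero at u₂ = 1.5037.
So (0.9300, -6.6033), (2.4400, p(u₁)), (1.5037, 0) are collinear:
p(u₁) = -6.6033 · (2.4400 − 1.5037) / (0.9300 − 1.5037) = -6.6033 · (0.936300)/(-0.573700) = 10.776834

10.7768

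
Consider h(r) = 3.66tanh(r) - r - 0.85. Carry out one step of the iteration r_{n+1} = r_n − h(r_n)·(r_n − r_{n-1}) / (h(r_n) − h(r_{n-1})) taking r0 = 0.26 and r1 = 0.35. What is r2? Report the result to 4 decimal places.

h(0.26) = -0.179278, h(0.35) = 0.031134
r2 = 0.350000 − 0.031134·(0.350000 − 0.260000) / (0.031134 − (-0.179278)) = 0.350000 − (0.002802)/(0.210413) = 0.336683

0.3367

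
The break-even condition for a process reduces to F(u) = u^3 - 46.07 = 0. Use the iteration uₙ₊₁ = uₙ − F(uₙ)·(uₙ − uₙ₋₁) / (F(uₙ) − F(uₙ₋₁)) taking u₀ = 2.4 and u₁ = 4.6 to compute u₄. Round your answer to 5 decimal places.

F(2.4) = -32.2460000, F(4.6) = 51.2660000
u₂ = 4.6000000 − 51.2660000·(4.6000000 − 2.4000000) / (51.2660000 − (-32.2460000)) = 4.6000000 − (112.7852000)/(83.5120000) = 3.2494731
F(3.2494731) = -11.7585675
u₃ = 3.2494731 − (-11.7585675)·(3.2494731 − 4.6000000) / (-11.7585675 − 51.2660000) = 3.2494731 − (15.8802614)/(-63.0245675) = 3.5014425
F(3.5014425) = -3.1419658
u₄ = 3.5014425 − (-3.1419658)·(3.5014425 − 3.2494731) / (-3.1419658 − (-11.7585675)) = 3.5014425 − (-0.7916792)/(8.6166017) = 3.5933209

3.59332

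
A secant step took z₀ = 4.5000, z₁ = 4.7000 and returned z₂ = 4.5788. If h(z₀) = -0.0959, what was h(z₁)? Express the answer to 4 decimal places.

The secant line through (4.5000, -0.0959) and (4.7000, h(z₁)) crosses zero at z₂ = 4.5788.
So (4.5000, -0.0959), (4.7000, h(z₁)), (4.5788, 0) are collinear:
h(z₁) = -0.0959 · (4.7000 − 4.5788) / (4.5000 − 4.5788) = -0.0959 · (0.121200)/(-0.078800) = 0.147501

0.1475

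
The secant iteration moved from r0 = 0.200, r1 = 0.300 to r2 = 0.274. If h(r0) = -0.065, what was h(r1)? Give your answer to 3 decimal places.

0.023

The secant line through (0.200, -0.065) and (0.300, h(r1)) crosses zero at r2 = 0.274.
So (0.200, -0.065), (0.300, h(r1)), (0.274, 0) are collinear:
h(r1) = -0.065 · (0.300 − 0.274) / (0.200 − 0.274) = -0.065 · (0.02600)/(-0.07400) = 0.02284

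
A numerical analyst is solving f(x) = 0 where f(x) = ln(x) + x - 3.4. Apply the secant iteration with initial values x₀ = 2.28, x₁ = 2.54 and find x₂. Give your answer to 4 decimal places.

f(2.28) = -0.295825, f(2.54) = 0.072164
x₂ = 2.540000 − 0.072164·(2.540000 − 2.280000) / (0.072164 − (-0.295825)) = 2.540000 − (0.018763)/(0.367989) = 2.489013

2.4890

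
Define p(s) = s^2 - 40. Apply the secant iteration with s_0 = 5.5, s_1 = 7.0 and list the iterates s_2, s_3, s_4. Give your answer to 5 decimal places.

p(5.5) = -9.7500000, p(7.0) = 9.0000000
s_2 = 7.0000000 − 9.0000000·(7.0000000 − 5.5000000) / (9.0000000 − (-9.7500000)) = 7.0000000 − (13.5000000)/(18.7500000) = 6.2800000
p(6.2800000) = -0.5616000
s_3 = 6.2800000 − (-0.5616000)·(6.2800000 − 7.0000000) / (-0.5616000 − 9.0000000) = 6.2800000 − (0.4043520)/(-9.5616000) = 6.3222892
p(6.3222892) = -0.0286598
s_4 = 6.3222892 − (-0.0286598)·(6.3222892 − 6.2800000) / (-0.0286598 − (-0.5616000)) = 6.3222892 − (-0.0012120)/(0.5329402) = 6.3245633

6.28000, 6.32229, 6.32456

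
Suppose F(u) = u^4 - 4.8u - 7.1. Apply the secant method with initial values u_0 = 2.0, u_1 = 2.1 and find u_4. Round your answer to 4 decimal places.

2.0252

F(2.0) = -0.700000, F(2.1) = 2.268100
u_2 = 2.100000 − 2.268100·(2.100000 − 2.000000) / (2.268100 − (-0.700000)) = 2.100000 − (0.226810)/(2.968100) = 2.023584
F(2.023584) = -0.045058
u_3 = 2.023584 − (-0.045058)·(2.023584 − 2.100000) / (-0.045058 − 2.268100) = 2.023584 − (0.003443)/(-2.313158) = 2.025073
F(2.025073) = -0.002811
u_4 = 2.025073 − (-0.002811)·(2.025073 − 2.023584) / (-0.002811 − (-0.045058)) = 2.025073 − (-0.000004)/(0.042247) = 2.025172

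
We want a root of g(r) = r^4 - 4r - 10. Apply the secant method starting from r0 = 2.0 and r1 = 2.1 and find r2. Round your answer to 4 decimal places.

2.0656

g(2.0) = -2.000000, g(2.1) = 1.048100
r2 = 2.100000 − 1.048100·(2.100000 − 2.000000) / (1.048100 − (-2.000000)) = 2.100000 − (0.104810)/(3.048100) = 2.065615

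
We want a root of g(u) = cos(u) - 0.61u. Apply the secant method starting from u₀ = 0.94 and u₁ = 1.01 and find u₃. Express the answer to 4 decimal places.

0.9515

g(0.94) = 0.016388, g(1.01) = -0.084239
u₂ = 1.010000 − (-0.084239)·(1.010000 − 0.940000) / (-0.084239 − 0.016388) = 1.010000 − (-0.005897)/(-0.100627) = 0.951400
g(0.951400) = 0.000190
u₃ = 0.951400 − 0.000190·(0.951400 − 1.010000) / (0.000190 − (-0.084239)) = 0.951400 − (-0.000011)/(0.084429) = 0.951532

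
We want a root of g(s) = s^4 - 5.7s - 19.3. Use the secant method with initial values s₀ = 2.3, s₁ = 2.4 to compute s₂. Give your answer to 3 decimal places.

g(2.3) = -4.42590, g(2.4) = 0.19760
s₂ = 2.40000 − 0.19760·(2.40000 − 2.30000) / (0.19760 − (-4.42590)) = 2.40000 − (0.01976)/(4.62350) = 2.39573

2.396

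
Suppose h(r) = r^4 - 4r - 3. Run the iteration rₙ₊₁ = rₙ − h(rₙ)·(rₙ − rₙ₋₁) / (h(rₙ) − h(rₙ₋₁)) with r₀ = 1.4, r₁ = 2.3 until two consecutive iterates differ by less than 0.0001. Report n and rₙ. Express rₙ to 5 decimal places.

h(1.4) = -4.7584000, h(2.3) = 15.7841000
r₂ = 2.3000000 − 15.7841000·(0.9000000)/(20.5425000) = 1.6084732;  |Δ| = 0.6915268
h(1.6084732) = -2.7403617
r₃ = 1.6084732 − (-2.7403617)·(-0.6915268)/(-18.5244617) = 1.7107722;  |Δ| = 0.1022990
h(1.7107722) = -1.2772737
r₄ = 1.7107722 − (-1.2772737)·(0.1022990)/(1.4630880) = 1.8000790;  |Δ| = 0.0893069
h(1.8000790) = 0.2991273
r₅ = 1.8000790 − 0.2991273·(0.0893069)/(1.5764010) = 1.7831327;  |Δ| = 0.0169463
h(1.7831327) = -0.0229141
r₆ = 1.7831327 − (-0.0229141)·(-0.0169463)/(-0.3220414) = 1.7843385;  |Δ| = 0.0012058
h(1.7843385) = -0.0003645
r₇ = 1.7843385 − (-0.0003645)·(0.0012058)/(0.0225495) = 1.7843580;  |Δ| = 0.0000195
|r₇ − r₆| = 0.0000195 < 0.0001

n = 7, rₙ = 1.78436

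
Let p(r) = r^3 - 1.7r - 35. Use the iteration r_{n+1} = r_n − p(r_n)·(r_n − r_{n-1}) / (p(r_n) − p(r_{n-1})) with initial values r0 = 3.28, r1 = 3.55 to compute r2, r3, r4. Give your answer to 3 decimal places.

3.439, 3.444, 3.444

p(3.28) = -5.28845, p(3.55) = 3.70387
r2 = 3.55000 − 3.70387·(3.55000 − 3.28000) / (3.70387 − (-5.28845)) = 3.55000 − (1.00005)/(8.99232) = 3.43879
p(3.43879) = -0.18134
r3 = 3.43879 − (-0.18134)·(3.43879 − 3.55000) / (-0.18134 − 3.70387) = 3.43879 − (0.02017)/(-3.88521) = 3.44398
p(3.44398) = -0.00574
r4 = 3.44398 − (-0.00574)·(3.44398 − 3.43879) / (-0.00574 − (-0.18134)) = 3.44398 − (-0.00003)/(0.17560) = 3.44415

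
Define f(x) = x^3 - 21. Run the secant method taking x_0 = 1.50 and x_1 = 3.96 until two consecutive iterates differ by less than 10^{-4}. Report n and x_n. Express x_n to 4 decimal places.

f(1.50) = -17.625000, f(3.96) = 41.099136
x_2 = 3.960000 − 41.099136·(2.460000)/(58.724136) = 2.238325;  |Δ| = 1.721675
f(2.238325) = -9.785770
x_3 = 2.238325 − (-9.785770)·(-1.721675)/(-50.884906) = 2.569424;  |Δ| = 0.331098
f(2.569424) = -4.036827
x_4 = 2.569424 − (-4.036827)·(0.331098)/(5.748943) = 2.801916;  |Δ| = 0.232493
f(2.801916) = 0.997101
x_5 = 2.801916 − 0.997101·(0.232493)/(5.033928) = 2.755865;  |Δ| = 0.046051
f(2.755865) = -0.069779
x_6 = 2.755865 − (-0.069779)·(-0.046051)/(-1.066880) = 2.758877;  |Δ| = 0.003012
f(2.758877) = -0.001078
x_7 = 2.758877 − (-0.001078)·(0.003012)/(0.068701) = 2.758924;  |Δ| = 0.000047
|x_7 − x_6| = 0.000047 < 10^{-4}

n = 7, x_n = 2.7589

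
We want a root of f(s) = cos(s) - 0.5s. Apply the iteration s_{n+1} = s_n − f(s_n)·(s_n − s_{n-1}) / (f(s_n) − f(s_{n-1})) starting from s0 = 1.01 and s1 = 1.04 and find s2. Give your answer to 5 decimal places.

1.02983

f(1.01) = 0.0268607, f(1.04) = -0.0137797
s2 = 1.0400000 − (-0.0137797)·(1.0400000 − 1.0100000) / (-0.0137797 − 0.0268607) = 1.0400000 − (-0.0004134)/(-0.0406405) = 1.0298281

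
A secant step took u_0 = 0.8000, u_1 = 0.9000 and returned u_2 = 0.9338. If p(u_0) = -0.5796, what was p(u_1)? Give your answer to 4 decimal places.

-0.1464

The secant line through (0.8000, -0.5796) and (0.9000, p(u_1)) crosses zero at u_2 = 0.9338.
So (0.8000, -0.5796), (0.9000, p(u_1)), (0.9338, 0) are collinear:
p(u_1) = -0.5796 · (0.9000 − 0.9338) / (0.8000 − 0.9338) = -0.5796 · (-0.033800)/(-0.133800) = -0.146416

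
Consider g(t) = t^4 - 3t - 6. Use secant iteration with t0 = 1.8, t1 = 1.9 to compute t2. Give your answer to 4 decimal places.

1.8404

g(1.8) = -0.902400, g(1.9) = 1.332100
t2 = 1.900000 − 1.332100·(1.900000 − 1.800000) / (1.332100 − (-0.902400)) = 1.900000 − (0.133210)/(2.234500) = 1.840385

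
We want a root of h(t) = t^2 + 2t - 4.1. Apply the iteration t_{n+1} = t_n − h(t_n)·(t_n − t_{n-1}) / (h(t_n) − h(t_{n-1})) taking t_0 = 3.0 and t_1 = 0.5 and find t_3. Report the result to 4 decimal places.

h(3.0) = 10.900000, h(0.5) = -2.850000
t_2 = 0.500000 − (-2.850000)·(0.500000 − 3.000000) / (-2.850000 − 10.900000) = 0.500000 − (7.125000)/(-13.750000) = 1.018182
h(1.018182) = -1.026942
t_3 = 1.018182 − (-1.026942)·(1.018182 − 0.500000) / (-1.026942 − (-2.850000)) = 1.018182 − (-0.532143)/(1.823058) = 1.310078

1.3101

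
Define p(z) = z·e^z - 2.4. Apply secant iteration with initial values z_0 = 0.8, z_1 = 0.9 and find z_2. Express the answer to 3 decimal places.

0.943

p(0.8) = -0.61957, p(0.9) = -0.18636
z_2 = 0.90000 − (-0.18636)·(0.90000 − 0.80000) / (-0.18636 − (-0.61957)) = 0.90000 − (-0.01864)/(0.43321) = 0.94302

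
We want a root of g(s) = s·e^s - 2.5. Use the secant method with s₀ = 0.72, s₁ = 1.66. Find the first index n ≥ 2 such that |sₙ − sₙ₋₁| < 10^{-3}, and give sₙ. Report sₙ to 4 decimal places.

g(0.72) = -1.020808, g(1.66) = 6.230456
s₂ = 1.660000 − 6.230456·(0.940000)/(7.251264) = 0.852330;  |Δ| = 0.807670
g(0.852330) = -0.501197
s₃ = 0.852330 − (-0.501197)·(-0.807670)/(-6.731653) = 0.912464;  |Δ| = 0.060134
g(0.912464) = -0.227552
s₄ = 0.912464 − (-0.227552)·(0.060134)/(0.273645) = 0.962469;  |Δ| = 0.050005
g(0.962469) = 0.019892
s₅ = 0.962469 − 0.019892·(0.050005)/(0.247444) = 0.958449;  |Δ| = 0.004020
g(0.958449) = -0.000700
s₆ = 0.958449 − (-0.000700)·(-0.004020)/(-0.020592) = 0.958586;  |Δ| = 0.000137
|s₆ − s₅| = 0.000137 < 10^{-3}

n = 6, sₙ = 0.9586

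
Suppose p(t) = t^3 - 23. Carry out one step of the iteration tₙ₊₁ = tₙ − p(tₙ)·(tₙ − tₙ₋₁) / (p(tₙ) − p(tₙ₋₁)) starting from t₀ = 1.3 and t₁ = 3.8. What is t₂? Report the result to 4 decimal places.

2.2873

p(1.3) = -20.803000, p(3.8) = 31.872000
t₂ = 3.800000 − 31.872000·(3.800000 − 1.300000) / (31.872000 − (-20.803000)) = 3.800000 − (79.680000)/(52.675000) = 2.287328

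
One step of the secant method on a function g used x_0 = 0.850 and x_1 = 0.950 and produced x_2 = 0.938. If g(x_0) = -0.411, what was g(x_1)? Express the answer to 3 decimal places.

The secant line through (0.850, -0.411) and (0.950, g(x_1)) crosses zero at x_2 = 0.938.
So (0.850, -0.411), (0.950, g(x_1)), (0.938, 0) are collinear:
g(x_1) = -0.411 · (0.950 − 0.938) / (0.850 − 0.938) = -0.411 · (0.01200)/(-0.08800) = 0.05605

0.056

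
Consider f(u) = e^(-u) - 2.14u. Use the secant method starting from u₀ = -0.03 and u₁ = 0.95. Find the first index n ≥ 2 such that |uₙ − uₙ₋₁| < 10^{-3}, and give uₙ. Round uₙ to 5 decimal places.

n = 5, uₙ = 0.33445

f(-0.03) = 1.0946545, f(0.95) = -1.6462590
u₂ = 0.9500000 − (-1.6462590)·(0.9800000)/(-2.7409135) = 0.3613883;  |Δ| = 0.5886117
f(0.3613883) = -0.0766625
u₃ = 0.3613883 − (-0.0766625)·(-0.5886117)/(1.5695965) = 0.3326392;  |Δ| = 0.0287491
f(0.3326392) = 0.0051809
u₄ = 0.3326392 − 0.0051809·(-0.0287491)/(0.0818434) = 0.3344591;  |Δ| = 0.0018199
f(0.3344591) = -0.0000174
u₅ = 0.3344591 − (-0.0000174)·(0.0018199)/(-0.0051983) = 0.3344530;  |Δ| = 0.0000061
|u₅ − u₄| = 0.0000061 < 10^{-3}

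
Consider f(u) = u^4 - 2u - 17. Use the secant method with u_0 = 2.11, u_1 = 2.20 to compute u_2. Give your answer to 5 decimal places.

f(2.11) = -1.3988056, f(2.20) = 2.0256000
u_2 = 2.2000000 − 2.0256000·(2.2000000 − 2.1100000) / (2.0256000 − (-1.3988056)) = 2.2000000 − (0.1823040)/(3.4244056) = 2.1467633

2.14676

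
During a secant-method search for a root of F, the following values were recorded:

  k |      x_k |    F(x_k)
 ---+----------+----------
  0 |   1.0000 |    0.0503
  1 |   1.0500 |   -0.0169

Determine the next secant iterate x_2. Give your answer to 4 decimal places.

x_2 = 1.0500 − (-0.0169)·(1.0500 − 1.0000) / (-0.0169 − 0.0503)
   = 1.0500 − (-0.000845)/(-0.067200) = 1.037426

1.0374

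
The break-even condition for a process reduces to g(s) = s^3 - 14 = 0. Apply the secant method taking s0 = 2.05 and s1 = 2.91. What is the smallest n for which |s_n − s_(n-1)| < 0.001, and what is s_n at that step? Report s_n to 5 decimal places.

g(2.05) = -5.3848750, g(2.91) = 10.6421710
s2 = 2.9100000 − 10.6421710·(0.8600000)/(16.0270460) = 2.3389486;  |Δ| = 0.5710514
g(2.3389486) = -1.2043594
s3 = 2.3389486 − (-1.2043594)·(-0.5710514)/(-11.8465304) = 2.3970037;  |Δ| = 0.0580551
g(2.3970037) = -0.2277120
s4 = 2.3970037 − (-0.2277120)·(0.0580551)/(0.9766474) = 2.4105396;  |Δ| = 0.0135359
g(2.4105396) = 0.0069253
s5 = 2.4105396 − 0.0069253·(0.0135359)/(0.2346373) = 2.4101401;  |Δ| = 0.0003995
|s5 − s4| = 0.0003995 < 0.001

n = 5, s_n = 2.41014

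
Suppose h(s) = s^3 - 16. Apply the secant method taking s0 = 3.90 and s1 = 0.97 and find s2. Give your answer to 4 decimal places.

h(3.90) = 43.319000, h(0.97) = -15.087327
s2 = 0.970000 − (-15.087327)·(0.970000 − 3.900000) / (-15.087327 − 43.319000) = 0.970000 − (44.205868)/(-58.406327) = 1.726868

1.7269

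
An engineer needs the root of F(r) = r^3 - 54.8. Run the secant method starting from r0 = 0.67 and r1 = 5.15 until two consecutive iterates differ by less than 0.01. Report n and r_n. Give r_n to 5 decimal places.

n = 7, r_n = 3.79835

F(0.67) = -54.4992370, F(5.15) = 81.7908750
r2 = 5.1500000 − 81.7908750·(4.4800000)/(136.2901120) = 2.4614475;  |Δ| = 2.6885525
F(2.4614475) = -39.8867693
r3 = 2.4614475 − (-39.8867693)·(-2.6885525)/(-121.6776443) = 3.3427735;  |Δ| = 0.8813260
F(3.3427735) = -17.4473980
r4 = 3.3427735 − (-17.4473980)·(0.8813260)/(22.4393713) = 4.0280354;  |Δ| = 0.6852619
F(4.0280354) = 10.5551530
r5 = 4.0280354 − 10.5551530·(0.6852619)/(28.0025511) = 3.7697359;  |Δ| = 0.2582995
F(3.7697359) = -1.2286257
r6 = 3.7697359 − (-1.2286257)·(-0.2582995)/(-11.7837787) = 3.7966673;  |Δ| = 0.0269314
F(3.7966673) = -0.0722457
r7 = 3.7966673 − (-0.0722457)·(0.0269314)/(1.1563800) = 3.7983499;  |Δ| = 0.0016826
|r7 − r6| = 0.0016826 < 0.01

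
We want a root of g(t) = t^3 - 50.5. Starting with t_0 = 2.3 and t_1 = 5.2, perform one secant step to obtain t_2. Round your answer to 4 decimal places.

g(2.3) = -38.333000, g(5.2) = 90.108000
t_2 = 5.200000 − 90.108000·(5.200000 − 2.300000) / (90.108000 − (-38.333000)) = 5.200000 − (261.313200)/(128.441000) = 3.165500

3.1655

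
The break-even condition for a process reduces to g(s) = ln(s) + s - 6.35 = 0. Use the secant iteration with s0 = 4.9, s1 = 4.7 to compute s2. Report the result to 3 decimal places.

g(4.9) = 0.13924, g(4.7) = -0.10244
s2 = 4.70000 − (-0.10244)·(4.70000 − 4.90000) / (-0.10244 − 0.13924) = 4.70000 − (0.02049)/(-0.24167) = 4.78477

4.785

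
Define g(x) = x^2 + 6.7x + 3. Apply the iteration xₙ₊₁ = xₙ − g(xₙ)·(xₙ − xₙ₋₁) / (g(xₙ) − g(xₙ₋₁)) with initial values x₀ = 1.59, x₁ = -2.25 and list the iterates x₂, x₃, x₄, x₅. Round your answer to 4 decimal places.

-1.0890, -0.1636, -0.5180, -0.4844

g(1.59) = 16.181100, g(-2.25) = -7.012500
x₂ = -2.250000 − (-7.012500)·(-2.250000 − 1.590000) / (-7.012500 − 16.181100) = -2.250000 − (26.928000)/(-23.193600) = -1.088990
g(-1.088990) = -3.110334
x₃ = -1.088990 − (-3.110334)·(-1.088990 − (-2.250000)) / (-3.110334 − (-7.012500)) = -1.088990 − (-3.611129)/(3.902166) = -0.163574
g(-0.163574) = 1.930813
x₄ = -0.163574 − 1.930813·(-0.163574 − (-1.088990)) / (1.930813 − (-3.110334)) = -0.163574 − (1.786807)/(5.041148) = -0.518018
g(-0.518018) = -0.202378
x₅ = -0.518018 − (-0.202378)·(-0.518018 − (-0.163574)) / (-0.202378 − 1.930813) = -0.518018 − (0.071732)/(-2.133191) = -0.484392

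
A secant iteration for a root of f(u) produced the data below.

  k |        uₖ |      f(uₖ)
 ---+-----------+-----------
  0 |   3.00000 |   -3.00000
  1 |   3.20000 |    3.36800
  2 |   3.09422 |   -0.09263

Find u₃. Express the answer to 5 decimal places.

u₃ = 3.09422 − (-0.09263)·(3.09422 − 3.20000) / (-0.09263 − 3.36800)
   = 3.09422 − (0.0097984)/(-3.4606300) = 3.0970514

3.09705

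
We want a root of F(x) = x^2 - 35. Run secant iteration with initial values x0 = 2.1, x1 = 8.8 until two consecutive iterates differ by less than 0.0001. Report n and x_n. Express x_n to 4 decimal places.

n = 7, x_n = 5.9161

F(2.1) = -30.590000, F(8.8) = 42.440000
x2 = 8.800000 − 42.440000·(6.700000)/(73.030000) = 4.906422;  |Δ| = 3.893578
F(4.906422) = -10.927023
x3 = 4.906422 − (-10.927023)·(-3.893578)/(-53.367023) = 5.703641;  |Δ| = 0.797219
F(5.703641) = -2.468477
x4 = 5.703641 − (-2.468477)·(0.797219)/(8.458546) = 5.936296;  |Δ| = 0.232654
F(5.936296) = 0.239604
x5 = 5.936296 − 0.239604·(0.232654)/(2.708081) = 5.915711;  |Δ| = 0.020585
F(5.915711) = -0.004365
x6 = 5.915711 − (-0.004365)·(-0.020585)/(-0.243970) = 5.916079;  |Δ| = 0.000368
F(5.916079) = -0.000007
x7 = 5.916079 − (-0.000007)·(0.000368)/(0.004358) = 5.916080;  |Δ| = 0.000001
|x7 − x6| = 0.000001 < 0.0001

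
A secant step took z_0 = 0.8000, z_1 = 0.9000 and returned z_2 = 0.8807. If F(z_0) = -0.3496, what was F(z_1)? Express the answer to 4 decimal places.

0.0836

The secant line through (0.8000, -0.3496) and (0.9000, F(z_1)) crosses zero at z_2 = 0.8807.
So (0.8000, -0.3496), (0.9000, F(z_1)), (0.8807, 0) are collinear:
F(z_1) = -0.3496 · (0.9000 − 0.8807) / (0.8000 − 0.8807) = -0.3496 · (0.019300)/(-0.080700) = 0.083609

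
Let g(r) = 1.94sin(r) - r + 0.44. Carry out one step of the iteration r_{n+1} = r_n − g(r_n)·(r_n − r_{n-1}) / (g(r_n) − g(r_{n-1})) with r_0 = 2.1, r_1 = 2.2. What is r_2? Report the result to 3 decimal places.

g(2.1) = 0.01463, g(2.2) = -0.19152
r_2 = 2.20000 − (-0.19152)·(2.20000 − 2.10000) / (-0.19152 − 0.01463) = 2.20000 − (-0.01915)/(-0.20614) = 2.10710

2.107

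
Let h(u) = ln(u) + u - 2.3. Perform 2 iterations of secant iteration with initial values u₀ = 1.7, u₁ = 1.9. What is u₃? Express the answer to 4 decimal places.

1.7439

h(1.7) = -0.069372, h(1.9) = 0.241854
u₂ = 1.900000 − 0.241854·(1.900000 − 1.700000) / (0.241854 − (-0.069372)) = 1.900000 − (0.048371)/(0.311226) = 1.744580
h(1.744580) = 0.001093
u₃ = 1.744580 − 0.001093·(1.744580 − 1.900000) / (0.001093 − 0.241854) = 1.744580 − (-0.000170)/(-0.240760) = 1.743874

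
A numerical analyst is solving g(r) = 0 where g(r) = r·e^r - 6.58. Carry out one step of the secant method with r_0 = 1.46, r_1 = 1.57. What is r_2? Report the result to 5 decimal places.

1.48561

g(1.46) = -0.2932991, g(1.57) = 0.9664377
r_2 = 1.5700000 − 0.9664377·(1.5700000 − 1.4600000) / (0.9664377 − (-0.2932991)) = 1.5700000 − (0.1063081)/(1.2597368) = 1.4856108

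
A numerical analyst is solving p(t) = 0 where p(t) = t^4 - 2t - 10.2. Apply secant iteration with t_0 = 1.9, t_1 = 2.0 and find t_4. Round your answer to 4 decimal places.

p(1.9) = -0.967900, p(2.0) = 1.800000
t_2 = 2.000000 − 1.800000·(2.000000 − 1.900000) / (1.800000 − (-0.967900)) = 2.000000 − (0.180000)/(2.767900) = 1.934969
p(1.934969) = -0.051622
t_3 = 1.934969 − (-0.051622)·(1.934969 − 2.000000) / (-0.051622 − 1.800000) = 1.934969 − (0.003357)/(-1.851622) = 1.936782
p(1.936782) = -0.002635
t_4 = 1.936782 − (-0.002635)·(1.936782 − 1.934969) / (-0.002635 − (-0.051622)) = 1.936782 − (-0.000005)/(0.048988) = 1.936879

1.9369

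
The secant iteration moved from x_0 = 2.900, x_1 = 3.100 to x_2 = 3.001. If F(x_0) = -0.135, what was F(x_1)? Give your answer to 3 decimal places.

0.132

The secant line through (2.900, -0.135) and (3.100, F(x_1)) crosses zero at x_2 = 3.001.
So (2.900, -0.135), (3.100, F(x_1)), (3.001, 0) are collinear:
F(x_1) = -0.135 · (3.100 − 3.001) / (2.900 − 3.001) = -0.135 · (0.09900)/(-0.10100) = 0.13233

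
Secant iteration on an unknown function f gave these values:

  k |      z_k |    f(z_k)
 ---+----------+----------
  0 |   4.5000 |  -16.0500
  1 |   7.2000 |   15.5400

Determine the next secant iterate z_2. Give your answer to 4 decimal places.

5.8718

z_2 = 7.2000 − 15.5400·(7.2000 − 4.5000) / (15.5400 − (-16.0500))
   = 7.2000 − (41.958000)/(31.590000) = 5.871795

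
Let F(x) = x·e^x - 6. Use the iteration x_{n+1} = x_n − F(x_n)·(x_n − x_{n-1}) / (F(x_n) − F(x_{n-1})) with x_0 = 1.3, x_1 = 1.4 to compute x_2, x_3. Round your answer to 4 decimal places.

1.4356, 1.4323

F(1.3) = -1.229914, F(1.4) = -0.322720
x_2 = 1.400000 − (-0.322720)·(1.400000 − 1.300000) / (-0.322720 − (-1.229914)) = 1.400000 − (-0.032272)/(0.907194) = 1.435573
F(1.435573) = 0.032357
x_3 = 1.435573 − 0.032357·(1.435573 − 1.400000) / (0.032357 − (-0.322720)) = 1.435573 − (0.001151)/(0.355077) = 1.432332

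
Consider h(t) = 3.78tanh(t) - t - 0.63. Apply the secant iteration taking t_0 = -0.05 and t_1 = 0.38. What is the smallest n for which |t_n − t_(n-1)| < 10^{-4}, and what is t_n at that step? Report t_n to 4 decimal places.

h(-0.05) = -0.768843, h(0.38) = 0.361034
t_2 = 0.380000 − 0.361034·(0.430000)/(1.129877) = 0.242600;  |Δ| = 0.137400
h(0.242600) = 0.026852
t_3 = 0.242600 − 0.026852·(-0.137400)/(-0.334182) = 0.231560;  |Δ| = 0.011040
h(0.231560) = -0.001579
t_4 = 0.231560 − (-0.001579)·(-0.011040)/(-0.028431) = 0.232173;  |Δ| = 0.000613
h(0.232173) = 0.000005
t_5 = 0.232173 − 0.000005·(0.000613)/(0.001584) = 0.232171;  |Δ| = 0.000002
|t_5 − t_4| = 0.000002 < 10^{-4}

n = 5, t_n = 0.2322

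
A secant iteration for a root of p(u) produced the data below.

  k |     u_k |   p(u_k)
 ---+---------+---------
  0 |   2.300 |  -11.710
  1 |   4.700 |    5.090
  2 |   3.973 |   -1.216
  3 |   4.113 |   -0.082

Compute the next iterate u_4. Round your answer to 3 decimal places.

u_4 = 4.113 − (-0.082)·(4.113 − 3.973) / (-0.082 − (-1.216))
   = 4.113 − (-0.01148)/(1.13400) = 4.12312

4.123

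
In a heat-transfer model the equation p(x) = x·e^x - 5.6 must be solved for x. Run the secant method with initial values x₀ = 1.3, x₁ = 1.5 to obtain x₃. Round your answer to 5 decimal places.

1.39149

p(1.3) = -0.8299143, p(1.5) = 1.1225336
x₂ = 1.5000000 − 1.1225336·(1.5000000 − 1.3000000) / (1.1225336 − (-0.8299143)) = 1.5000000 − (0.2245067)/(1.9524479) = 1.3850127
p(1.3850127) = -0.0670451
x₃ = 1.3850127 − (-0.0670451)·(1.3850127 − 1.5000000) / (-0.0670451 − 1.1225336) = 1.3850127 − (0.0077093)/(-1.1895787) = 1.3914934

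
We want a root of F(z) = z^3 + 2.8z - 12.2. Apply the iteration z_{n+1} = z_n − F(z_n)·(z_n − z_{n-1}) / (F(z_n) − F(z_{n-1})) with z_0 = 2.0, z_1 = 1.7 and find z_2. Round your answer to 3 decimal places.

F(2.0) = 1.40000, F(1.7) = -2.52700
z_2 = 1.70000 − (-2.52700)·(1.70000 − 2.00000) / (-2.52700 − 1.40000) = 1.70000 − (0.75810)/(-3.92700) = 1.89305

1.893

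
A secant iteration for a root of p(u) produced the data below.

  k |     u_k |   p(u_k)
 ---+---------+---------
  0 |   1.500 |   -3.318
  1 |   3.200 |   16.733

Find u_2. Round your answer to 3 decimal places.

1.781

u_2 = 3.200 − 16.733·(3.200 − 1.500) / (16.733 − (-3.318))
   = 3.200 − (28.44610)/(20.05100) = 1.78131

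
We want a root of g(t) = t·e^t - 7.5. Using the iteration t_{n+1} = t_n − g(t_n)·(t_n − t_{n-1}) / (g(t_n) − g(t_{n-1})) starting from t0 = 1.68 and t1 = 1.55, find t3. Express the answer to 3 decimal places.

g(1.68) = 1.51413, g(1.55) = -0.19722
t2 = 1.55000 − (-0.19722)·(1.55000 − 1.68000) / (-0.19722 − 1.51413) = 1.55000 − (0.02564)/(-1.71136) = 1.56498
g(1.56498) = -0.01534
t3 = 1.56498 − (-0.01534)·(1.56498 − 1.55000) / (-0.01534 − (-0.19722)) = 1.56498 − (-0.00023)/(0.18188) = 1.56625

1.566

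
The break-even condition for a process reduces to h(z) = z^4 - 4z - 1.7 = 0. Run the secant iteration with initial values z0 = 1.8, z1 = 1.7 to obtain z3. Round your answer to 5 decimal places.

h(1.8) = 1.5976000, h(1.7) = -0.1479000
z2 = 1.7000000 − (-0.1479000)·(1.7000000 − 1.8000000) / (-0.1479000 − 1.5976000) = 1.7000000 − (0.0147900)/(-1.7455000) = 1.7084732
h(1.7084732) = -0.0140281
z3 = 1.7084732 − (-0.0140281)·(1.7084732 − 1.7000000) / (-0.0140281 − (-0.1479000)) = 1.7084732 − (-0.0001189)/(0.1338719) = 1.7093611

1.70936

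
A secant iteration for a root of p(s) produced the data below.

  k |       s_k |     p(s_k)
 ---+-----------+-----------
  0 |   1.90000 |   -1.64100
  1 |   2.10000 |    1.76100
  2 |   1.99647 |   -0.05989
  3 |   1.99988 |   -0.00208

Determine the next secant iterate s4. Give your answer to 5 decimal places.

2.00000

s4 = 1.99988 − (-0.00208)·(1.99988 − 1.99647) / (-0.00208 − (-0.05989))
   = 1.99988 − (-0.0000071)/(0.0578100) = 2.0000027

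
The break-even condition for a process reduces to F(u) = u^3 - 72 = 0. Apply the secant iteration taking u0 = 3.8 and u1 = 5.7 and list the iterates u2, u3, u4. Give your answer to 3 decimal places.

4.050, 4.127, 4.161

F(3.8) = -17.12800, F(5.7) = 113.19300
u2 = 5.70000 − 113.19300·(5.70000 − 3.80000) / (113.19300 − (-17.12800)) = 5.70000 − (215.06670)/(130.32100) = 4.04972
F(4.04972) = -5.58386
u3 = 4.04972 − (-5.58386)·(4.04972 − 5.70000) / (-5.58386 − 113.19300) = 4.04972 − (9.21496)/(-118.77686) = 4.12730
F(4.12730) = -1.69318
u4 = 4.12730 − (-1.69318)·(4.12730 − 4.04972) / (-1.69318 − (-5.58386)) = 4.12730 − (-0.13136)/(3.89068) = 4.16106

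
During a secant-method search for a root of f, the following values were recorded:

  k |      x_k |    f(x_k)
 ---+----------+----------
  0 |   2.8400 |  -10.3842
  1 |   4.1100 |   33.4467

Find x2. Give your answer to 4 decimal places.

x2 = 4.1100 − 33.4467·(4.1100 − 2.8400) / (33.4467 − (-10.3842))
   = 4.1100 − (42.477309)/(43.830900) = 3.140882

3.1409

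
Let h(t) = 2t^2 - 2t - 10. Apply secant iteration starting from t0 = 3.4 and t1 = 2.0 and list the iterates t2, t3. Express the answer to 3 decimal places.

2.682, 2.815

h(3.4) = 6.32000, h(2.0) = -6.00000
t2 = 2.00000 − (-6.00000)·(2.00000 − 3.40000) / (-6.00000 − 6.32000) = 2.00000 − (8.40000)/(-12.32000) = 2.68182
h(2.68182) = -0.97934
t3 = 2.68182 − (-0.97934)·(2.68182 − 2.00000) / (-0.97934 − (-6.00000)) = 2.68182 − (-0.66773)/(5.02066) = 2.81481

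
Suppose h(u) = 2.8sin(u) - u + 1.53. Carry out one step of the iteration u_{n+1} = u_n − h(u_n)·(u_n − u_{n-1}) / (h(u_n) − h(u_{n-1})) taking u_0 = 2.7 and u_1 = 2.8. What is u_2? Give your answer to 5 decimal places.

2.70743

h(2.7) = 0.0266637, h(2.8) = -0.3320332
u_2 = 2.8000000 − (-0.3320332)·(2.8000000 − 2.7000000) / (-0.3320332 − 0.0266637) = 2.8000000 − (-0.0332033)/(-0.3586968) = 2.7074335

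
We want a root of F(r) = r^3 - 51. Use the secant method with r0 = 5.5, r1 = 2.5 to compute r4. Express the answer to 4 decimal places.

F(5.5) = 115.375000, F(2.5) = -35.375000
r2 = 2.500000 − (-35.375000)·(2.500000 − 5.500000) / (-35.375000 − 115.375000) = 2.500000 − (106.125000)/(-150.750000) = 3.203980
F(3.203980) = -18.109579
r3 = 3.203980 − (-18.109579)·(3.203980 − 2.500000) / (-18.109579 − (-35.375000)) = 3.203980 − (-12.748783)/(17.265421) = 3.942380
F(3.942380) = 10.273885
r4 = 3.942380 − 10.273885·(3.942380 − 3.203980) / (10.273885 − (-18.109579)) = 3.942380 − (7.586235)/(28.383464) = 3.675103

3.6751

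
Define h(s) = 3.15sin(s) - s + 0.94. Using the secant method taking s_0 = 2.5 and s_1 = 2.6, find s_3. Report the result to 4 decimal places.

h(2.5) = 0.325187, h(2.6) = -0.036171
s_2 = 2.600000 − (-0.036171)·(2.600000 − 2.500000) / (-0.036171 − 0.325187) = 2.600000 − (-0.003617)/(-0.361358) = 2.589990
h(2.589990) = 0.000775
s_3 = 2.589990 − 0.000775·(2.589990 − 2.600000) / (0.000775 − (-0.036171)) = 2.589990 − (-0.000008)/(0.036946) = 2.590200

2.5902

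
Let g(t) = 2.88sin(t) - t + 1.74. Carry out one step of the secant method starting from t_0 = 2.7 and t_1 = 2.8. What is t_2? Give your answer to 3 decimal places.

g(2.7) = 0.27085, g(2.8) = -0.09523
t_2 = 2.80000 − (-0.09523)·(2.80000 − 2.70000) / (-0.09523 − 0.27085) = 2.80000 − (-0.00952)/(-0.36609) = 2.77399

2.774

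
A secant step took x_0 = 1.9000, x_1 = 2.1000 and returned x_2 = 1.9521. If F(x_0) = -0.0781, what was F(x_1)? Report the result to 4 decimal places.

The secant line through (1.9000, -0.0781) and (2.1000, F(x_1)) crosses zero at x_2 = 1.9521.
So (1.9000, -0.0781), (2.1000, F(x_1)), (1.9521, 0) are collinear:
F(x_1) = -0.0781 · (2.1000 − 1.9521) / (1.9000 − 1.9521) = -0.0781 · (0.147900)/(-0.052100) = 0.221708

0.2217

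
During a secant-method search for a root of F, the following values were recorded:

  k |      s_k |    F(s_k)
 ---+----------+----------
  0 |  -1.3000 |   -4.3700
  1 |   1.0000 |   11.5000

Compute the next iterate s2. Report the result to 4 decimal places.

-0.6667

s2 = 1.0000 − 11.5000·(1.0000 − (-1.3000)) / (11.5000 − (-4.3700))
   = 1.0000 − (26.450000)/(15.870000) = -0.666667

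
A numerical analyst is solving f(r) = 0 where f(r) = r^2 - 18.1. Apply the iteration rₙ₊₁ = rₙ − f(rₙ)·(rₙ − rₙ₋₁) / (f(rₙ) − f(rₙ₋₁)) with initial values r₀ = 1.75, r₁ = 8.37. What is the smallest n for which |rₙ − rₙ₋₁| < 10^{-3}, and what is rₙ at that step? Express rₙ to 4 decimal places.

n = 7, rₙ = 4.2544

f(1.75) = -15.037500, f(8.37) = 51.956900
r₂ = 8.370000 − 51.956900·(6.620000)/(66.994400) = 3.235919;  |Δ| = 5.134081
f(3.235919) = -7.628828
r₃ = 3.235919 − (-7.628828)·(-5.134081)/(-59.585728) = 3.893241;  |Δ| = 0.657322
f(3.893241) = -2.942673
r₄ = 3.893241 − (-2.942673)·(0.657322)/(4.686155) = 4.306007;  |Δ| = 0.412766
f(4.306007) = 0.441696
r₅ = 4.306007 − 0.441696·(0.412766)/(3.384369) = 4.252137;  |Δ| = 0.053870
f(4.252137) = -0.019334
r₆ = 4.252137 − (-0.019334)·(-0.053870)/(-0.461029) = 4.254396;  |Δ| = 0.002259
f(4.254396) = -0.000117
r₇ = 4.254396 − (-0.000117)·(0.002259)/(0.019217) = 4.254409;  |Δ| = 0.000014
|r₇ − r₆| = 0.000014 < 10^{-3}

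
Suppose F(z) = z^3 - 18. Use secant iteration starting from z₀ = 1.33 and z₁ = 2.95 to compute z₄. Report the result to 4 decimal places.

F(1.33) = -15.647363, F(2.95) = 7.672375
z₂ = 2.950000 − 7.672375·(2.950000 − 1.330000) / (7.672375 − (-15.647363)) = 2.950000 − (12.429248)/(23.319738) = 2.417007
F(2.417007) = -3.880024
z₃ = 2.417007 − (-3.880024)·(2.417007 − 2.950000) / (-3.880024 − 7.672375) = 2.417007 − (2.068024)/(-11.552399) = 2.596020
F(2.596020) = -0.504592
z₄ = 2.596020 − (-0.504592)·(2.596020 − 2.417007) / (-0.504592 − (-3.880024)) = 2.596020 − (-0.090328)/(3.375432) = 2.622780

2.6228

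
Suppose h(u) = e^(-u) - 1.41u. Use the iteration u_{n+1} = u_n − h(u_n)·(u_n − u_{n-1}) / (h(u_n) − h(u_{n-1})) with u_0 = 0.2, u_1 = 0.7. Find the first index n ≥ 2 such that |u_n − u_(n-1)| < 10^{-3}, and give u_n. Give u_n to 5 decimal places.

n = 4, u_n = 0.45153

h(0.2) = 0.5367308, h(0.7) = -0.4904147
u_2 = 0.7000000 − (-0.4904147)·(0.5000000)/(-1.0271454) = 0.4612730;  |Δ| = 0.2387270
h(0.4612730) = -0.0199144
u_3 = 0.4612730 − (-0.0199144)·(-0.2387270)/(0.4705003) = 0.4511686;  |Δ| = 0.0101044
h(0.4511686) = 0.0007356
u_4 = 0.4511686 − 0.0007356·(-0.0101044)/(0.0206501) = 0.4515286;  |Δ| = 0.0003600
|u_4 − u_3| = 0.0003600 < 10^{-3}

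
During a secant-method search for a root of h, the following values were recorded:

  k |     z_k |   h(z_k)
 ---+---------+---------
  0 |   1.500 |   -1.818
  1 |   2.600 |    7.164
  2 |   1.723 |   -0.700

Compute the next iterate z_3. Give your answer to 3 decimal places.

z_3 = 1.723 − (-0.700)·(1.723 − 2.600) / (-0.700 − 7.164)
   = 1.723 − (0.61390)/(-7.86400) = 1.80106

1.801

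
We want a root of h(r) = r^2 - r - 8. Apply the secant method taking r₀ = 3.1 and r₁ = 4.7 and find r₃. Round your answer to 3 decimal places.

h(3.1) = -1.49000, h(4.7) = 9.39000
r₂ = 4.70000 − 9.39000·(4.70000 − 3.10000) / (9.39000 − (-1.49000)) = 4.70000 − (15.02400)/(10.88000) = 3.31912
h(3.31912) = -0.30258
r₃ = 3.31912 − (-0.30258)·(3.31912 − 4.70000) / (-0.30258 − 9.39000) = 3.31912 − (0.41782)/(-9.69258) = 3.36223

3.362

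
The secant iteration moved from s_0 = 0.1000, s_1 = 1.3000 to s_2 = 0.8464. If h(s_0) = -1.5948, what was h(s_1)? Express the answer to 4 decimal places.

The secant line through (0.1000, -1.5948) and (1.3000, h(s_1)) crosses zero at s_2 = 0.8464.
So (0.1000, -1.5948), (1.3000, h(s_1)), (0.8464, 0) are collinear:
h(s_1) = -1.5948 · (1.3000 − 0.8464) / (0.1000 − 0.8464) = -1.5948 · (0.453600)/(-0.746400) = 0.969187

0.9692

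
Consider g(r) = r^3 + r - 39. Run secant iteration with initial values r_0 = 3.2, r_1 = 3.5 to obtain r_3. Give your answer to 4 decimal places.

g(3.2) = -3.032000, g(3.5) = 7.375000
r_2 = 3.500000 − 7.375000·(3.500000 − 3.200000) / (7.375000 − (-3.032000)) = 3.500000 − (2.212500)/(10.407000) = 3.287403
g(3.287403) = -0.185582
r_3 = 3.287403 − (-0.185582)·(3.287403 − 3.500000) / (-0.185582 − 7.375000) = 3.287403 − (0.039454)/(-7.560582) = 3.292621

3.2926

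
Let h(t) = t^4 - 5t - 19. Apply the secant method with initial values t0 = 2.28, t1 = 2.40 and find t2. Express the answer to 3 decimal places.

2.353

h(2.28) = -3.37664, h(2.40) = 2.17760
t2 = 2.40000 − 2.17760·(2.40000 − 2.28000) / (2.17760 − (-3.37664)) = 2.40000 − (0.26131)/(5.55424) = 2.35295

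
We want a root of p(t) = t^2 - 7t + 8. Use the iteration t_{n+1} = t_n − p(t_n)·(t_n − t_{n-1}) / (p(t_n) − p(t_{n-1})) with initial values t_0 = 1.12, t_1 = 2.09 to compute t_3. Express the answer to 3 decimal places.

p(1.12) = 1.41440, p(2.09) = -2.26190
t_2 = 2.09000 − (-2.26190)·(2.09000 − 1.12000) / (-2.26190 − 1.41440) = 2.09000 − (-2.19404)/(-3.67630) = 1.49319
p(1.49319) = -0.22272
t_3 = 1.49319 − (-0.22272)·(1.49319 − 2.09000) / (-0.22272 − (-2.26190)) = 1.49319 − (0.13292)/(2.03918) = 1.42801

1.428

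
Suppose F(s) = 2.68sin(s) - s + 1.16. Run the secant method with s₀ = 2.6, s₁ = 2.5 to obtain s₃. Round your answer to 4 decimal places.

2.5822

F(2.6) = -0.058456, F(2.5) = 0.263905
s₂ = 2.500000 − 0.263905·(2.500000 − 2.600000) / (0.263905 − (-0.058456)) = 2.500000 − (-0.026391)/(0.322362) = 2.581866
F(2.581866) = 0.001092
s₃ = 2.581866 − 0.001092·(2.581866 − 2.500000) / (0.001092 − 0.263905) = 2.581866 − (0.000089)/(-0.262814) = 2.582206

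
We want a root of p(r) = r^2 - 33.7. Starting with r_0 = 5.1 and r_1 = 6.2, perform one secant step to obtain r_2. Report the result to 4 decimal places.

p(5.1) = -7.690000, p(6.2) = 4.740000
r_2 = 6.200000 − 4.740000·(6.200000 − 5.100000) / (4.740000 − (-7.690000)) = 6.200000 − (5.214000)/(12.430000) = 5.780531

5.7805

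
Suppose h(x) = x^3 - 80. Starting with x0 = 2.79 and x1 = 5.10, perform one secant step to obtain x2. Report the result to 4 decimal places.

h(2.79) = -58.282361, h(5.10) = 52.651000
x2 = 5.100000 − 52.651000·(5.100000 − 2.790000) / (52.651000 − (-58.282361)) = 5.100000 − (121.623810)/(110.933361) = 4.003632

4.0036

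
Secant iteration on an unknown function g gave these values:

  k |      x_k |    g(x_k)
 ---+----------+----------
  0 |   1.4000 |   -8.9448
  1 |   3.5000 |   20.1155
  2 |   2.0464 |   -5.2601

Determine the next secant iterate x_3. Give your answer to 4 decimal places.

x_3 = 2.0464 − (-5.2601)·(2.0464 − 3.5000) / (-5.2601 − 20.1155)
   = 2.0464 − (7.646081)/(-25.375600) = 2.347716

2.3477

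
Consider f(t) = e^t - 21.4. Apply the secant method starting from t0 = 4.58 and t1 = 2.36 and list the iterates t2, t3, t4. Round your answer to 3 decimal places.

2.636, 3.246, 3.023

f(4.58) = 76.11439, f(2.36) = -10.80905
t2 = 2.36000 − (-10.80905)·(2.36000 − 4.58000) / (-10.80905 − 76.11439) = 2.36000 − (23.99609)/(-86.92344) = 2.63606
f(2.63606) = -7.44190
t3 = 2.63606 − (-7.44190)·(2.63606 − 2.36000) / (-7.44190 − (-10.80905)) = 2.63606 − (-2.05441)/(3.36715) = 3.24619
f(3.24619) = 4.29236
t4 = 3.24619 − 4.29236·(3.24619 − 2.63606) / (4.29236 − (-7.44190)) = 3.24619 − (2.61891)/(11.73426) = 3.02301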